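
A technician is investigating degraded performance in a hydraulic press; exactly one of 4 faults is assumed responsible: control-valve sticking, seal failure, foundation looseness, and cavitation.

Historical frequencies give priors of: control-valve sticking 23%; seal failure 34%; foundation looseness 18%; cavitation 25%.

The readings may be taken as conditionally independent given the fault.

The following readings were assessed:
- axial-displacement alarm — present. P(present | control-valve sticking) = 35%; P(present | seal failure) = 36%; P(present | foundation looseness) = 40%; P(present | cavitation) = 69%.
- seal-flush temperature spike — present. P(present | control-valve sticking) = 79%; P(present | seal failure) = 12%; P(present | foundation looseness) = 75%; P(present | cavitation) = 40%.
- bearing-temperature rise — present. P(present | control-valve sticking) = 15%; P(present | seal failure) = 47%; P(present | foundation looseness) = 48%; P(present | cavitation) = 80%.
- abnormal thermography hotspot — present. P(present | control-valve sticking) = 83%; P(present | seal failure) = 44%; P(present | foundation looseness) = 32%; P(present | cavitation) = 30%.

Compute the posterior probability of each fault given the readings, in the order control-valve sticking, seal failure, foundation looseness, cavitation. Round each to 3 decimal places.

0.221, 0.085, 0.232, 0.462

By Bayes' rule with conditional independence, the unnormalized weight for each hypothesis is prior × ∏ likelihoods:
  control-valve sticking: 0.23 × 0.35 × 0.79 × 0.15 × 0.83 = 0.0079176
  seal failure: 0.34 × 0.36 × 0.12 × 0.47 × 0.44 = 0.0030375
  foundation looseness: 0.18 × 0.40 × 0.75 × 0.48 × 0.32 = 0.0082944
  cavitation: 0.25 × 0.69 × 0.40 × 0.80 × 0.30 = 0.01656
The unnormalized weights sum to 0.035809.
P(control-valve sticking | evidence) = 0.0079176 / 0.035809 ≈ 0.221
P(seal failure | evidence) = 0.0030375 / 0.035809 ≈ 0.085
P(foundation looseness | evidence) = 0.0082944 / 0.035809 ≈ 0.232
P(cavitation | evidence) = 0.01656 / 0.035809 ≈ 0.462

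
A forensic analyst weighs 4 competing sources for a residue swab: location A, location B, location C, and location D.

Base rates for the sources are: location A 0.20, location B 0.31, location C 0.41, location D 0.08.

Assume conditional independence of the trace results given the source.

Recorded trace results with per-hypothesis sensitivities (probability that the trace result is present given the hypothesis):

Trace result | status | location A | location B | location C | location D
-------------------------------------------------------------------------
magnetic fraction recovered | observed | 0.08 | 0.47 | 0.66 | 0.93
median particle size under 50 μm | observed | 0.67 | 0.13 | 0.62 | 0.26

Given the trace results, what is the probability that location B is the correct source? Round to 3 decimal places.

By Bayes' rule with conditional independence, the unnormalized weight for each hypothesis is prior × ∏ likelihoods:
  location A: 0.20 × 0.08 × 0.67 = 0.01072
  location B: 0.31 × 0.47 × 0.13 = 0.018941
  location C: 0.41 × 0.66 × 0.62 = 0.16777
  location D: 0.08 × 0.93 × 0.26 = 0.019344
Normalizing constant Z = 0.01072 + 0.018941 + 0.16777 + 0.019344 = 0.21678.
P(location B | evidence) = 0.018941 / 0.21678 ≈ 0.087.

0.087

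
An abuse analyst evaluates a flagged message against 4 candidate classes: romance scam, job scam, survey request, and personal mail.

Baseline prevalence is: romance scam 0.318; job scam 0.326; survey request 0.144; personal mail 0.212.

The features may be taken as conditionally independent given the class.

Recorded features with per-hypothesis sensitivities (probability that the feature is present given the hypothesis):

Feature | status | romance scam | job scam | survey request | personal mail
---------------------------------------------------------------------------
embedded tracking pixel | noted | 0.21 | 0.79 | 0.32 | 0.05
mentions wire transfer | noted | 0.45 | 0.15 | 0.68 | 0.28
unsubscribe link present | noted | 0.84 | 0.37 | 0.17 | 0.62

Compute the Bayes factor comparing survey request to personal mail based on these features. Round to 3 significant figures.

4.26

The Bayes factor is the ratio of the joint likelihoods of the feature pattern under the two hypotheses.
  survey request: 0.32 × 0.68 × 0.17 = 0.036992
  personal mail: 0.05 × 0.28 × 0.62 = 0.00868
Bayes factor = 0.036992 / 0.00868 ≈ 4.26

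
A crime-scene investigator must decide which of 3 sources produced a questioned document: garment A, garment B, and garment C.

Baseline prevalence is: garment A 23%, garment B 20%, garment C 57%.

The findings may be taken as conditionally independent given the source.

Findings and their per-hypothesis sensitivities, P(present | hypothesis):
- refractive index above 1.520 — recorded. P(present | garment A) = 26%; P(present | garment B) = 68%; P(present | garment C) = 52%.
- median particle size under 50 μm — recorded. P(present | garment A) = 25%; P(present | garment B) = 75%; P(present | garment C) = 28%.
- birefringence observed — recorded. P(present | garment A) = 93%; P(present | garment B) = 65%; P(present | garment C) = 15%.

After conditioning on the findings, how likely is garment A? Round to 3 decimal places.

0.150

For each hypothesis, the unnormalized posterior weight is prior × product of the finding likelihoods:
  garment A: 0.23 × 0.26 × 0.25 × 0.93 = 0.013904
  garment B: 0.20 × 0.68 × 0.75 × 0.65 = 0.0663
  garment C: 0.57 × 0.52 × 0.28 × 0.15 = 0.012449
Marginal likelihood of the evidence = 0.092652.
P(garment A | evidence) = 0.013904 / 0.092652 ≈ 0.150.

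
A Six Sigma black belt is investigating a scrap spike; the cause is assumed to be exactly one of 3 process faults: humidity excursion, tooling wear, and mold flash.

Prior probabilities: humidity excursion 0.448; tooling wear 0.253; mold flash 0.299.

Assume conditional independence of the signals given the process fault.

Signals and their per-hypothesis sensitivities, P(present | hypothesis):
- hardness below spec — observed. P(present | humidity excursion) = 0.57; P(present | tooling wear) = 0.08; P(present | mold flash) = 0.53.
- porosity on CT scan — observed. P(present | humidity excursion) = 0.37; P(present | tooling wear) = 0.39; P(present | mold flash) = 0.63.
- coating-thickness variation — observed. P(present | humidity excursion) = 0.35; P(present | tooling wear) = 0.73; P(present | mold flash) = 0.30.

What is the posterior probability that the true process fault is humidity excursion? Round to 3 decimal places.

0.481

Multiply each prior by the joint likelihood of the signal pattern:
  humidity excursion: 0.448 × 0.57 × 0.37 × 0.35 = 0.033069
  tooling wear: 0.253 × 0.08 × 0.39 × 0.73 = 0.0057623
  mold flash: 0.299 × 0.53 × 0.63 × 0.30 = 0.029951
Marginal likelihood of the evidence = 0.068782.
P(humidity excursion | evidence) = 0.033069 / 0.068782 ≈ 0.481.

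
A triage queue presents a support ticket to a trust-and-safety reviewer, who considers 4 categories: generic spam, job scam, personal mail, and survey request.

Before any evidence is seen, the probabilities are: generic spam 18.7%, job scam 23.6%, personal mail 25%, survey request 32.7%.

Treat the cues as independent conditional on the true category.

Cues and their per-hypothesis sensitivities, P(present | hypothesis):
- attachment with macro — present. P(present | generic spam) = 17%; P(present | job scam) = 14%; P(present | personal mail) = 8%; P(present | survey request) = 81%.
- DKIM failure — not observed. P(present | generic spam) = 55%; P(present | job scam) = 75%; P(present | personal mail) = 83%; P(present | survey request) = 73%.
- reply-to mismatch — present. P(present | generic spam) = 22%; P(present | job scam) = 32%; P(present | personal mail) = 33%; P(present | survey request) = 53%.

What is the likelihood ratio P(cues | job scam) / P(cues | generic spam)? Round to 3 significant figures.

0.665

Take the product of per-cue likelihoods under each hypothesis (using 1 − P(present | H) for each absent cue), then divide.
  job scam: 0.14 × (1 − 0.75) × 0.32 = 0.0112
  generic spam: 0.17 × (1 − 0.55) × 0.22 = 0.01683
Bayes factor = 0.0112 / 0.01683 ≈ 0.665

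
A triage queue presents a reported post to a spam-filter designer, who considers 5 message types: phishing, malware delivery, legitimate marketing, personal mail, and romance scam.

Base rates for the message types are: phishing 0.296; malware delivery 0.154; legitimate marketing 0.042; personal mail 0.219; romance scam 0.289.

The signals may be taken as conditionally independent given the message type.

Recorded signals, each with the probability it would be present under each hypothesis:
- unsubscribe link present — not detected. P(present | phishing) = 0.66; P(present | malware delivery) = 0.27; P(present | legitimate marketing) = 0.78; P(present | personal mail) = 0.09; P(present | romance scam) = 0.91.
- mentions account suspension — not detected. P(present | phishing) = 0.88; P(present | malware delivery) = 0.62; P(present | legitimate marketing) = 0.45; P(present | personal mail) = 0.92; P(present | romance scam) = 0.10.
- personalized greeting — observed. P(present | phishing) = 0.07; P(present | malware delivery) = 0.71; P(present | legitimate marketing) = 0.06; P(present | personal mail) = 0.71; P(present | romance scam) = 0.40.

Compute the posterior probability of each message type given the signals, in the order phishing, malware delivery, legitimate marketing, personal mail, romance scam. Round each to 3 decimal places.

Multiply each prior by the joint likelihood of the signal pattern (using 1 − P(present | H) for each absent signal):
  phishing: 0.296 × (1 − 0.66) × (1 − 0.88) × 0.07 = 0.00084538
  malware delivery: 0.154 × (1 − 0.27) × (1 − 0.62) × 0.71 = 0.030331
  legitimate marketing: 0.042 × (1 − 0.78) × (1 − 0.45) × 0.06 = 0.00030492
  personal mail: 0.219 × (1 − 0.09) × (1 − 0.92) × 0.71 = 0.01132
  romance scam: 0.289 × (1 − 0.91) × (1 − 0.10) × 0.40 = 0.0093636
Marginal likelihood of the evidence = 0.052164.
P(phishing | evidence) = 0.00084538 / 0.052164 ≈ 0.016
P(malware delivery | evidence) = 0.030331 / 0.052164 ≈ 0.581
P(legitimate marketing | evidence) = 0.00030492 / 0.052164 ≈ 0.006
P(personal mail | evidence) = 0.01132 / 0.052164 ≈ 0.217
P(romance scam | evidence) = 0.0093636 / 0.052164 ≈ 0.180

0.016, 0.581, 0.006, 0.217, 0.180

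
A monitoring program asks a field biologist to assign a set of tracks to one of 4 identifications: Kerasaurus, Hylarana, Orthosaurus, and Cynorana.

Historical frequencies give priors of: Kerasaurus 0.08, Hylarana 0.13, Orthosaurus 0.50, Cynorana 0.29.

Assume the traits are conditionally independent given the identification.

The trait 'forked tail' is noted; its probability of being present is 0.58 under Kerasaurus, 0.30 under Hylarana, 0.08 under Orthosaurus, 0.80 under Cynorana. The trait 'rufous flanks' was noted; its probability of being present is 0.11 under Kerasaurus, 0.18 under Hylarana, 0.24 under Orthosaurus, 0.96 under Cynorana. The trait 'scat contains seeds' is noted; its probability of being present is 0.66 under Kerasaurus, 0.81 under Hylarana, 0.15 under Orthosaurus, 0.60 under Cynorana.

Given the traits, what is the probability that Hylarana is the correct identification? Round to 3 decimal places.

0.039

Multiply each prior by the joint likelihood of the trait pattern:
  Kerasaurus: 0.08 × 0.58 × 0.11 × 0.66 = 0.0033686
  Hylarana: 0.13 × 0.30 × 0.18 × 0.81 = 0.0056862
  Orthosaurus: 0.50 × 0.08 × 0.24 × 0.15 = 0.00144
  Cynorana: 0.29 × 0.80 × 0.96 × 0.60 = 0.13363
The unnormalized weights sum to 0.14413.
P(Hylarana | evidence) = 0.0056862 / 0.14413 ≈ 0.039.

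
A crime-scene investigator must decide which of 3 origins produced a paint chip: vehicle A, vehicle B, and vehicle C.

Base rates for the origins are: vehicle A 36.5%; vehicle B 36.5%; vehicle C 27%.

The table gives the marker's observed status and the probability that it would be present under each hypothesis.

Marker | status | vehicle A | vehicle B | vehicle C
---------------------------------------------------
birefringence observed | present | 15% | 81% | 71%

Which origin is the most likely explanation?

vehicle B

Multiply each prior by the likelihood of the marker:
  vehicle A: 0.365 × 0.15 = 0.05475
  vehicle B: 0.365 × 0.81 = 0.29565
  vehicle C: 0.270 × 0.71 = 0.1917
Marginal likelihood of the evidence = 0.5421.
P(vehicle A | evidence) ≈ 0.05475 / 0.5421 ≈ 0.101
P(vehicle B | evidence) ≈ 0.29565 / 0.5421 ≈ 0.545
P(vehicle C | evidence) ≈ 0.1917 / 0.5421 ≈ 0.354
The largest is 0.545, so vehicle B is most probable.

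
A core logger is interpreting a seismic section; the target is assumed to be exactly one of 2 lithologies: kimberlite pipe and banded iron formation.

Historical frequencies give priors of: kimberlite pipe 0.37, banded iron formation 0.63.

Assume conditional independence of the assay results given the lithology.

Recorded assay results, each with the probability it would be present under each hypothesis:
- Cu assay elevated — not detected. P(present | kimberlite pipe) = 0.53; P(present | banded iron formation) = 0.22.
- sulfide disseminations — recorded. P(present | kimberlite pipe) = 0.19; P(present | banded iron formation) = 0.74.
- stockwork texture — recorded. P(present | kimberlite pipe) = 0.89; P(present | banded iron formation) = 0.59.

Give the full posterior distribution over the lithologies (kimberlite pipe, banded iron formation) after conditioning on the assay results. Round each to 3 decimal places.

For each hypothesis, the unnormalized posterior weight is prior × product of the assay result likelihoods (using 1 − P(present | H) for each absent assay result):
  kimberlite pipe: 0.37 × (1 − 0.53) × 0.19 × 0.89 = 0.029406
  banded iron formation: 0.63 × (1 − 0.22) × 0.74 × 0.59 = 0.21455
Normalizing constant Z = 0.029406 + 0.21455 = 0.24395.
P(kimberlite pipe | evidence) = 0.029406 / 0.24395 ≈ 0.121
P(banded iron formation | evidence) = 0.21455 / 0.24395 ≈ 0.879

0.121, 0.879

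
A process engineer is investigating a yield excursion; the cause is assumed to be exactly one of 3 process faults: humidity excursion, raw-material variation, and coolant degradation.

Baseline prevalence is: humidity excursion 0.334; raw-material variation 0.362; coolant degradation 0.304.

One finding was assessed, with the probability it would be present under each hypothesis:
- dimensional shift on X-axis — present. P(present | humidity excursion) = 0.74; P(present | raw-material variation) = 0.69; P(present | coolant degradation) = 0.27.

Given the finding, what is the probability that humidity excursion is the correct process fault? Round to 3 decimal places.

0.427

Multiply each prior by the likelihood of the finding:
  humidity excursion: 0.334 × 0.74 = 0.24716
  raw-material variation: 0.362 × 0.69 = 0.24978
  coolant degradation: 0.304 × 0.27 = 0.08208
The unnormalized weights sum to 0.57902.
P(humidity excursion | evidence) = 0.24716 / 0.57902 ≈ 0.427.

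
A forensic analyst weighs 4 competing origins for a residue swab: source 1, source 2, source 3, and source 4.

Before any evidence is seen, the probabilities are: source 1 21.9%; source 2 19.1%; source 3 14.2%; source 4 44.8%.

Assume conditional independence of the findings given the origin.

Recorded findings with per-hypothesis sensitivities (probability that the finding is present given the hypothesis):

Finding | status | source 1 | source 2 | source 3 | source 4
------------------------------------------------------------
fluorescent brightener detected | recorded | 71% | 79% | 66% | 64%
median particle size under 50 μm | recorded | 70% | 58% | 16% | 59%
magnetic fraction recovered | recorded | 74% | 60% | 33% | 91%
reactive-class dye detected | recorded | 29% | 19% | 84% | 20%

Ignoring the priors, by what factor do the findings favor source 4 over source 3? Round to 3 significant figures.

Joint likelihood of the evidence pattern under each hypothesis:
  source 4: 0.64 × 0.59 × 0.91 × 0.20 = 0.068723
  source 3: 0.66 × 0.16 × 0.33 × 0.84 = 0.029272
Bayes factor = 0.068723 / 0.029272 ≈ 2.35

2.35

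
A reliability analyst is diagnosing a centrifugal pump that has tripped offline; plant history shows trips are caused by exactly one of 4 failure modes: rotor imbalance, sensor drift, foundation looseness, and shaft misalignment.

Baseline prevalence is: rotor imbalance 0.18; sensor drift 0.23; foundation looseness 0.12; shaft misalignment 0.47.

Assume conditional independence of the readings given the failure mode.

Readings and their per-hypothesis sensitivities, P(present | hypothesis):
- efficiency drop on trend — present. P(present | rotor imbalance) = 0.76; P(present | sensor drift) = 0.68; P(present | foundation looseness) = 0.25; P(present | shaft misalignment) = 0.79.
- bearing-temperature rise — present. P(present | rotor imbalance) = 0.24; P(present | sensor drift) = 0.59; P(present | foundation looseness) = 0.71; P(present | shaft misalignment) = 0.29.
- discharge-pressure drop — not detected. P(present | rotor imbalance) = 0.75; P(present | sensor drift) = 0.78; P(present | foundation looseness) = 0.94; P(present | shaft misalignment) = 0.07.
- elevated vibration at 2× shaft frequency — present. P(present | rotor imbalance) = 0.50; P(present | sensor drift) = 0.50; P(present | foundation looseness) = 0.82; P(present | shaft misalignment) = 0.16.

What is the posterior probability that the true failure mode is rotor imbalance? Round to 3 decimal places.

0.131

Multiply each prior by the joint likelihood of the reading pattern (using 1 − P(present | H) for each absent reading):
  rotor imbalance: 0.18 × 0.76 × 0.24 × (1 − 0.75) × 0.50 = 0.004104
  sensor drift: 0.23 × 0.68 × 0.59 × (1 − 0.78) × 0.50 = 0.01015
  foundation looseness: 0.12 × 0.25 × 0.71 × (1 − 0.94) × 0.82 = 0.001048
  shaft misalignment: 0.47 × 0.79 × 0.29 × (1 − 0.07) × 0.16 = 0.016022
Normalizing constant Z = 0.004104 + 0.01015 + 0.001048 + 0.016022 = 0.031325.
P(rotor imbalance | evidence) = 0.004104 / 0.031325 ≈ 0.131.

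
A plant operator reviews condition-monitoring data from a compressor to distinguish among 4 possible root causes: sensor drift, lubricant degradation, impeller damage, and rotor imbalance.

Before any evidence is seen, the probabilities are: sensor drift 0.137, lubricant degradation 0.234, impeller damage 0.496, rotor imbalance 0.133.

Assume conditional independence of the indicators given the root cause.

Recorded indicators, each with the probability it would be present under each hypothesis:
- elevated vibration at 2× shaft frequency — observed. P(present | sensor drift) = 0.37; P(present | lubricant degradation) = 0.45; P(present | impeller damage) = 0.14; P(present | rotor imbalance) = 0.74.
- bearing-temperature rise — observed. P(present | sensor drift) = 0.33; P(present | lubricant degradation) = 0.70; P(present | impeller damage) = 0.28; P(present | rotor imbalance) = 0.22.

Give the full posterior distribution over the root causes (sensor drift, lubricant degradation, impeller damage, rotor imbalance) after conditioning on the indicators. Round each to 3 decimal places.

0.127, 0.560, 0.148, 0.165

Multiply each prior by the joint likelihood of the indicator pattern:
  sensor drift: 0.137 × 0.37 × 0.33 = 0.016728
  lubricant degradation: 0.234 × 0.45 × 0.70 = 0.07371
  impeller damage: 0.496 × 0.14 × 0.28 = 0.019443
  rotor imbalance: 0.133 × 0.74 × 0.22 = 0.021652
Normalizing constant Z = 0.016728 + 0.07371 + 0.019443 + 0.021652 = 0.13153.
P(sensor drift | evidence) = 0.016728 / 0.13153 ≈ 0.127
P(lubricant degradation | evidence) = 0.07371 / 0.13153 ≈ 0.560
P(impeller damage | evidence) = 0.019443 / 0.13153 ≈ 0.148
P(rotor imbalance | evidence) = 0.021652 / 0.13153 ≈ 0.165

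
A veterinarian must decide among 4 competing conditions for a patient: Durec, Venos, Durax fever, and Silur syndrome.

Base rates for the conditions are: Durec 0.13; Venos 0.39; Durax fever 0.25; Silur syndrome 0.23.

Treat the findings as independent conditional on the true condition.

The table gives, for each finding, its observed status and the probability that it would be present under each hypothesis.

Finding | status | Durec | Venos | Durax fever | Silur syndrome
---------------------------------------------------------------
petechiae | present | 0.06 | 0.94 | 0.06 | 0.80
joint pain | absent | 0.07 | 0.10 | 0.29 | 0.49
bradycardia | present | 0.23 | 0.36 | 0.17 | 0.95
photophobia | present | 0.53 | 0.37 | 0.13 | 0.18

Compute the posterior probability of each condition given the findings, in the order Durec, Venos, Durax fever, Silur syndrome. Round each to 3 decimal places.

For each hypothesis, the unnormalized posterior weight is prior × product of the finding likelihoods (using 1 − P(present | H) for each absent finding):
  Durec: 0.13 × 0.06 × (1 − 0.07) × 0.23 × 0.53 = 0.00088426
  Venos: 0.39 × 0.94 × (1 − 0.10) × 0.36 × 0.37 = 0.043948
  Durax fever: 0.25 × 0.06 × (1 − 0.29) × 0.17 × 0.13 = 0.00023537
  Silur syndrome: 0.23 × 0.80 × (1 − 0.49) × 0.95 × 0.18 = 0.016047
Marginal likelihood of the evidence = 0.061114.
P(Durec | evidence) = 0.00088426 / 0.061114 ≈ 0.014
P(Venos | evidence) = 0.043948 / 0.061114 ≈ 0.719
P(Durax fever | evidence) = 0.00023537 / 0.061114 ≈ 0.004
P(Silur syndrome | evidence) = 0.016047 / 0.061114 ≈ 0.263

0.014, 0.719, 0.004, 0.263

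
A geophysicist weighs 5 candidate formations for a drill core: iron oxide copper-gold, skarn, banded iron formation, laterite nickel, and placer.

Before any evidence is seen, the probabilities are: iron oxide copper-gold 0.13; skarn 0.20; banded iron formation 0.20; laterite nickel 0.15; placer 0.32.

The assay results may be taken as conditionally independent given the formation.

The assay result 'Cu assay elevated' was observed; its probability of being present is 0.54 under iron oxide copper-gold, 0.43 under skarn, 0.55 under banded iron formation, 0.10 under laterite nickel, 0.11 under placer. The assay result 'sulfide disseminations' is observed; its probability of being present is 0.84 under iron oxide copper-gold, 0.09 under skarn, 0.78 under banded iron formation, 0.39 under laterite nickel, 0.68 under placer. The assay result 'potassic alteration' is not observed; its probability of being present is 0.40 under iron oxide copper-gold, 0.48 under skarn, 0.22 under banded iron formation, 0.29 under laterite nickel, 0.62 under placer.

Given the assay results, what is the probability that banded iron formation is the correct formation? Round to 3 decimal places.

For each hypothesis, the unnormalized posterior weight is prior × product of the assay result likelihoods (using 1 − P(present | H) for each absent assay result):
  iron oxide copper-gold: 0.13 × 0.54 × 0.84 × (1 − 0.40) = 0.035381
  skarn: 0.20 × 0.43 × 0.09 × (1 − 0.48) = 0.0040248
  banded iron formation: 0.20 × 0.55 × 0.78 × (1 − 0.22) = 0.066924
  laterite nickel: 0.15 × 0.10 × 0.39 × (1 − 0.29) = 0.0041535
  placer: 0.32 × 0.11 × 0.68 × (1 − 0.62) = 0.0090957
Normalizing constant Z = 0.035381 + 0.0040248 + 0.066924 + 0.0041535 + 0.0090957 = 0.11958.
P(banded iron formation | evidence) = 0.066924 / 0.11958 ≈ 0.560.

0.560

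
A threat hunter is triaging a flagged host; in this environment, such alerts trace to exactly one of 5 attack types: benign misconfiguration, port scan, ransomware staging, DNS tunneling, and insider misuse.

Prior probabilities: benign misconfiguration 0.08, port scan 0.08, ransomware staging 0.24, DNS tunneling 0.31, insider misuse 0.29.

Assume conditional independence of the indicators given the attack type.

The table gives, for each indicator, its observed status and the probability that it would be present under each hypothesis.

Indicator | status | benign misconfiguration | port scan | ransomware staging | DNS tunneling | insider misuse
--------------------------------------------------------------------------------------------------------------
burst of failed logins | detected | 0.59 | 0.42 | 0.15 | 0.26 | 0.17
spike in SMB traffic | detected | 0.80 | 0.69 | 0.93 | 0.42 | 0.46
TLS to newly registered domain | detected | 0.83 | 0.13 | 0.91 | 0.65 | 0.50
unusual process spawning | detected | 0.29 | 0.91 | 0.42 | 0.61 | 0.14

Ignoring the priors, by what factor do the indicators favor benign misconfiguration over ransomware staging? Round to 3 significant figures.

2.13

Take the product of per-indicator likelihoods under each hypothesis, then divide.
  benign misconfiguration: 0.59 × 0.80 × 0.83 × 0.29 = 0.11361
  ransomware staging: 0.15 × 0.93 × 0.91 × 0.42 = 0.053317
Bayes factor = 0.11361 / 0.053317 ≈ 2.13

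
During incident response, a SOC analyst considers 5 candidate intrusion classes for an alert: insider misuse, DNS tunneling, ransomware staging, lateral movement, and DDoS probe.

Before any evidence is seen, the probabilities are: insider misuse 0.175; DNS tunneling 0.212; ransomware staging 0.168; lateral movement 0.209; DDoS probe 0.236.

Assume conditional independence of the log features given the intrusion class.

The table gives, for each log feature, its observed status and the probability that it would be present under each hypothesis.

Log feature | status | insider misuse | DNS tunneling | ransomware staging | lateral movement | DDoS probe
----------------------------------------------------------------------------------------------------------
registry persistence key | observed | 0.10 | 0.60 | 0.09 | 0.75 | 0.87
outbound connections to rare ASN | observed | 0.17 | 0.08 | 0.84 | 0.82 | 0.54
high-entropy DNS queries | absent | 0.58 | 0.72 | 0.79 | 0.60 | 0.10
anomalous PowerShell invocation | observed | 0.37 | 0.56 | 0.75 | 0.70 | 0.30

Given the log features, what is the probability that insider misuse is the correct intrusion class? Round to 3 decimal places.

0.007

Multiply each prior by the joint likelihood of the log feature pattern (using 1 − P(present | H) for each absent log feature):
  insider misuse: 0.175 × 0.10 × 0.17 × (1 − 0.58) × 0.37 = 0.00046231
  DNS tunneling: 0.212 × 0.60 × 0.08 × (1 − 0.72) × 0.56 = 0.0015956
  ransomware staging: 0.168 × 0.09 × 0.84 × (1 − 0.79) × 0.75 = 0.0020004
  lateral movement: 0.209 × 0.75 × 0.82 × (1 − 0.60) × 0.70 = 0.03599
  DDoS probe: 0.236 × 0.87 × 0.54 × (1 − 0.10) × 0.30 = 0.029936
Marginal likelihood of the evidence = 0.069984.
P(insider misuse | evidence) = 0.00046231 / 0.069984 ≈ 0.007.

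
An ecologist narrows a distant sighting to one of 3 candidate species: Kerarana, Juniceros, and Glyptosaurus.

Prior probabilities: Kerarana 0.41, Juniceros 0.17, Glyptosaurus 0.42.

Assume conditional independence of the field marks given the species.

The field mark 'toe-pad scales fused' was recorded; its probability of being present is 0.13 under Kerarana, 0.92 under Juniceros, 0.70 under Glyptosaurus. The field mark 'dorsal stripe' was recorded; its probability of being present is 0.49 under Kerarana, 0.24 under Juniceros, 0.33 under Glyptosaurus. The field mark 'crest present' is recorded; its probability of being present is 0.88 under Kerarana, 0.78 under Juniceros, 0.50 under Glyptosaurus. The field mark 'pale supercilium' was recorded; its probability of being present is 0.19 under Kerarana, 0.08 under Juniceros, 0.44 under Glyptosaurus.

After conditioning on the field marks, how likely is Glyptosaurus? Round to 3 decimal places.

Multiply each prior by the joint likelihood of the field mark pattern:
  Kerarana: 0.41 × 0.13 × 0.49 × 0.88 × 0.19 = 0.0043668
  Juniceros: 0.17 × 0.92 × 0.24 × 0.78 × 0.08 = 0.0023422
  Glyptosaurus: 0.42 × 0.70 × 0.33 × 0.50 × 0.44 = 0.021344
The unnormalized weights sum to 0.028053.
P(Glyptosaurus | evidence) = 0.021344 / 0.028053 ≈ 0.761.

0.761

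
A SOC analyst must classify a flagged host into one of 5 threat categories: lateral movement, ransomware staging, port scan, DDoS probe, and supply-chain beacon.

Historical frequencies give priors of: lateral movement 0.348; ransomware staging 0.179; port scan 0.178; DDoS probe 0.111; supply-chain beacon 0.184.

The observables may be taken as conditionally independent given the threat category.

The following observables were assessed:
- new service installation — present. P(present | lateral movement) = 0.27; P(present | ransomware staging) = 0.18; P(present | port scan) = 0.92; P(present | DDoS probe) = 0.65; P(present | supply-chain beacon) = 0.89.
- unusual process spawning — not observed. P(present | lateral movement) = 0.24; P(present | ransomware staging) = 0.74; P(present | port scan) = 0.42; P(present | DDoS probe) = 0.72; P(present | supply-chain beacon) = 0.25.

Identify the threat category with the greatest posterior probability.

By Bayes' rule with conditional independence, the unnormalized weight for each hypothesis is prior × ∏ likelihoods (using 1 − P(present | H) for each absent observable):
  lateral movement: 0.348 × 0.27 × (1 − 0.24) = 0.07141
  ransomware staging: 0.179 × 0.18 × (1 − 0.74) = 0.0083772
  port scan: 0.178 × 0.92 × (1 − 0.42) = 0.094981
  DDoS probe: 0.111 × 0.65 × (1 − 0.72) = 0.020202
  supply-chain beacon: 0.184 × 0.89 × (1 − 0.25) = 0.12282
Normalizing constant Z = 0.07141 + 0.0083772 + 0.094981 + 0.020202 + 0.12282 = 0.31779.
P(lateral movement | evidence) ≈ 0.07141 / 0.31779 ≈ 0.225
P(ransomware staging | evidence) ≈ 0.0083772 / 0.31779 ≈ 0.026
P(port scan | evidence) ≈ 0.094981 / 0.31779 ≈ 0.299
P(DDoS probe | evidence) ≈ 0.020202 / 0.31779 ≈ 0.064
P(supply-chain beacon | evidence) ≈ 0.12282 / 0.31779 ≈ 0.386
The largest is 0.386, so supply-chain beacon is most probable.

supply-chain beacon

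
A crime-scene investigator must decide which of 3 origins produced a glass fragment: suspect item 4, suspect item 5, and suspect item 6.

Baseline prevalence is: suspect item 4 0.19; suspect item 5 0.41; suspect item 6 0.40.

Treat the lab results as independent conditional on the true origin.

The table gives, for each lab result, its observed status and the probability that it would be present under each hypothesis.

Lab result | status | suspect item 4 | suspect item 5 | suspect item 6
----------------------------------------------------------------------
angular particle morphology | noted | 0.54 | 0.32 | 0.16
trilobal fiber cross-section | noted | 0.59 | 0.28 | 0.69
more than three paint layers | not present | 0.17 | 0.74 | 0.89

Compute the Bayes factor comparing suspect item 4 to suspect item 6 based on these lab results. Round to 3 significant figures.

21.8

The Bayes factor is the ratio of the joint likelihoods of the lab result pattern under the two hypotheses (using 1 − P(present | H) for each absent lab result).
  suspect item 4: 0.54 × 0.59 × (1 − 0.17) = 0.26444
  suspect item 6: 0.16 × 0.69 × (1 − 0.89) = 0.012144
Bayes factor = 0.26444 / 0.012144 ≈ 21.8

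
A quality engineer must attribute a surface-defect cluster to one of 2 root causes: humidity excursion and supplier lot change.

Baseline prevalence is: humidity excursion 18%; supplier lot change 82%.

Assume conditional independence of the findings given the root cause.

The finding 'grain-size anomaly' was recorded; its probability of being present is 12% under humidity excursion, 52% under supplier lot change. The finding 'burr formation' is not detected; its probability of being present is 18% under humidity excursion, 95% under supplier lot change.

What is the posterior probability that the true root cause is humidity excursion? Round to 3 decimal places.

For each hypothesis, the unnormalized posterior weight is prior × product of the finding likelihoods (using 1 − P(present | H) for each absent finding):
  humidity excursion: 0.18 × 0.12 × (1 − 0.18) = 0.017712
  supplier lot change: 0.82 × 0.52 × (1 − 0.95) = 0.02132
Normalizing constant Z = 0.017712 + 0.02132 = 0.039032.
P(humidity excursion | evidence) = 0.017712 / 0.039032 ≈ 0.454.

0.454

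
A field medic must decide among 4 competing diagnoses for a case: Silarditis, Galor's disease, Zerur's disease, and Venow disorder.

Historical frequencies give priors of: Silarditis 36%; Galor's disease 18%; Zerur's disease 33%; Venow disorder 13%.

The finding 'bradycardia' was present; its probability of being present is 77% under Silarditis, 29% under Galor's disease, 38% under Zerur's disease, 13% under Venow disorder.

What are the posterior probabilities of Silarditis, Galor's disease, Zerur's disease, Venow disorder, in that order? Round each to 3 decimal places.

Multiply each prior by the likelihood of the finding:
  Silarditis: 0.36 × 0.77 = 0.2772
  Galor's disease: 0.18 × 0.29 = 0.0522
  Zerur's disease: 0.33 × 0.38 = 0.1254
  Venow disorder: 0.13 × 0.13 = 0.0169
Normalizing constant Z = 0.2772 + 0.0522 + 0.1254 + 0.0169 = 0.4717.
P(Silarditis | evidence) = 0.2772 / 0.4717 ≈ 0.588
P(Galor's disease | evidence) = 0.0522 / 0.4717 ≈ 0.111
P(Zerur's disease | evidence) = 0.1254 / 0.4717 ≈ 0.266
P(Venow disorder | evidence) = 0.0169 / 0.4717 ≈ 0.036

0.588, 0.111, 0.266, 0.036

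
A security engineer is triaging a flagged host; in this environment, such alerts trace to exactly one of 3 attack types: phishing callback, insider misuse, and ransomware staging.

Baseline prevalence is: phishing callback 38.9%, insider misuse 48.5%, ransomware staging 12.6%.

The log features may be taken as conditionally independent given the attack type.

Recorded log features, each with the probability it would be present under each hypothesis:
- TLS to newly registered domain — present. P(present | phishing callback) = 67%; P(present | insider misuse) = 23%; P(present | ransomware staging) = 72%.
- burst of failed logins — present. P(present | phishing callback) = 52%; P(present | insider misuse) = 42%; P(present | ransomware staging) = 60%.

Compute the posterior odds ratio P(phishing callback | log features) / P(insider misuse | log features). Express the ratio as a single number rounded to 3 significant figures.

2.89

The normalizing constant cancels in an odds ratio, so compute prior × likelihood for the two hypotheses only:
  phishing callback: 0.389 × 0.67 × 0.52 = 0.13553
  insider misuse: 0.485 × 0.23 × 0.42 = 0.046851
Odds(phishing callback : insider misuse) = 0.13553 / 0.046851 ≈ 2.89.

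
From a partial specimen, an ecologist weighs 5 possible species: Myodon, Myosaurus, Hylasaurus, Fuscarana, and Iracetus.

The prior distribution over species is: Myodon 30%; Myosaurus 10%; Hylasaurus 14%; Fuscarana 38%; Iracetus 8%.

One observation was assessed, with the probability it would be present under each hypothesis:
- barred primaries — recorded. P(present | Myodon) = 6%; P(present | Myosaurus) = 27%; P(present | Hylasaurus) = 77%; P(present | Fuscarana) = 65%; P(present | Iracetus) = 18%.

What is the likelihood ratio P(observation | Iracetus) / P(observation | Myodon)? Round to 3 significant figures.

3.00

Likelihood of this observation under each hypothesis:
  Iracetus: 0.18
  Myodon: 0.06
Bayes factor = 0.18 / 0.06 ≈ 3.00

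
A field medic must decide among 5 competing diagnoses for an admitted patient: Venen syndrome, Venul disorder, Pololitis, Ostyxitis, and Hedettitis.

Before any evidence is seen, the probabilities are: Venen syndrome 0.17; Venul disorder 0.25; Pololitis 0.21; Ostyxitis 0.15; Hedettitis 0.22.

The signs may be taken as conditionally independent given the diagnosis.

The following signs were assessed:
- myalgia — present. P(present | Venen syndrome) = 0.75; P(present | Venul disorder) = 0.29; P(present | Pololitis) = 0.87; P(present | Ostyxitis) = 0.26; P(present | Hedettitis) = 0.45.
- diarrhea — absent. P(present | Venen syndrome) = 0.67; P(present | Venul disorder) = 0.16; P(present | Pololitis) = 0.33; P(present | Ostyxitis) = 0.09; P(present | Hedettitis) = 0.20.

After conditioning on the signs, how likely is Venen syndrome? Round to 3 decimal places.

Multiply each prior by the joint likelihood of the sign pattern (using 1 − P(present | H) for each absent sign):
  Venen syndrome: 0.17 × 0.75 × (1 − 0.67) = 0.042075
  Venul disorder: 0.25 × 0.29 × (1 − 0.16) = 0.0609
  Pololitis: 0.21 × 0.87 × (1 − 0.33) = 0.12241
  Ostyxitis: 0.15 × 0.26 × (1 − 0.09) = 0.03549
  Hedettitis: 0.22 × 0.45 × (1 − 0.20) = 0.0792
Marginal likelihood of the evidence = 0.34007.
P(Venen syndrome | evidence) = 0.042075 / 0.34007 ≈ 0.124.

0.124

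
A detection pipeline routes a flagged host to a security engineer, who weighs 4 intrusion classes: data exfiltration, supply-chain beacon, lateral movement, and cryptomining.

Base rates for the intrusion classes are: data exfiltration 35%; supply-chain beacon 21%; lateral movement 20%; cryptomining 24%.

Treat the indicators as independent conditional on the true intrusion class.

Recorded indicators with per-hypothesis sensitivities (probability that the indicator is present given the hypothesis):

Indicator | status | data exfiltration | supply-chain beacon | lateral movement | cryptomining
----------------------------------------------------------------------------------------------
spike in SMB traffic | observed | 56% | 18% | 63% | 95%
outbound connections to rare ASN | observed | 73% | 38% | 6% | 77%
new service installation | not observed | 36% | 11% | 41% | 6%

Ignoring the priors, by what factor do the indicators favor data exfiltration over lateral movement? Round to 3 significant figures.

Take the product of per-indicator likelihoods under each hypothesis (using 1 − P(present | H) for each absent indicator), then divide.
  data exfiltration: 0.56 × 0.73 × (1 − 0.36) = 0.26163
  lateral movement: 0.63 × 0.06 × (1 − 0.41) = 0.022302
Bayes factor = 0.26163 / 0.022302 ≈ 11.7

11.7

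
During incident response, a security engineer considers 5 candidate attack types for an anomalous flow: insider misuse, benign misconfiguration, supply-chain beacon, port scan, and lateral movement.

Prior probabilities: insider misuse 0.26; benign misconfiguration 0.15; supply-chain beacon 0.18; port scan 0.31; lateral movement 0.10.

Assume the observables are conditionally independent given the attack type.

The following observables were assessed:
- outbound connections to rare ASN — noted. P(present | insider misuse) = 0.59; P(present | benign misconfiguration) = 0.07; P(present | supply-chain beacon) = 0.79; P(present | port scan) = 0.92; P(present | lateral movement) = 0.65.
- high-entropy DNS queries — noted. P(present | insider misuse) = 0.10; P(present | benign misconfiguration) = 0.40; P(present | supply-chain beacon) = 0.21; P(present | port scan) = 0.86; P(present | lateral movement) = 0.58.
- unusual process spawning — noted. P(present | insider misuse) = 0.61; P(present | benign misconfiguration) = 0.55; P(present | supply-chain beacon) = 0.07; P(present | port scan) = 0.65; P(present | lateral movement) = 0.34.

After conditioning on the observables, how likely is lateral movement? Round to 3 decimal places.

For each hypothesis, the unnormalized posterior weight is prior × product of the observable likelihoods:
  insider misuse: 0.26 × 0.59 × 0.10 × 0.61 = 0.0093574
  benign misconfiguration: 0.15 × 0.07 × 0.40 × 0.55 = 0.00231
  supply-chain beacon: 0.18 × 0.79 × 0.21 × 0.07 = 0.0020903
  port scan: 0.31 × 0.92 × 0.86 × 0.65 = 0.15943
  lateral movement: 0.10 × 0.65 × 0.58 × 0.34 = 0.012818
The unnormalized weights sum to 0.186.
P(lateral movement | evidence) = 0.012818 / 0.186 ≈ 0.069.

0.069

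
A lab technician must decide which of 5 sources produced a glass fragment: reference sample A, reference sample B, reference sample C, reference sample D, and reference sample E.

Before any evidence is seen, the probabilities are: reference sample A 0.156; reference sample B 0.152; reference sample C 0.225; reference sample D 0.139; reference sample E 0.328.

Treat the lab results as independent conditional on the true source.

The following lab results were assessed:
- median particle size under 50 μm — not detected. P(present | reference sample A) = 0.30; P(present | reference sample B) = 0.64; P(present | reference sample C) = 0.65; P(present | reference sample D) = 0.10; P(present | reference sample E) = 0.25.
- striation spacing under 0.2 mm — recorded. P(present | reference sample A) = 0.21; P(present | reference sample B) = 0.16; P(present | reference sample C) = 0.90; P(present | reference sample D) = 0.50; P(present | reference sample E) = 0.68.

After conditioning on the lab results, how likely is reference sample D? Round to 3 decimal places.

0.188

By Bayes' rule with conditional independence, the unnormalized weight for each hypothesis is prior × ∏ likelihoods (using 1 − P(present | H) for each absent lab result):
  reference sample A: 0.156 × (1 − 0.30) × 0.21 = 0.022932
  reference sample B: 0.152 × (1 − 0.64) × 0.16 = 0.0087552
  reference sample C: 0.225 × (1 − 0.65) × 0.90 = 0.070875
  reference sample D: 0.139 × (1 − 0.10) × 0.50 = 0.06255
  reference sample E: 0.328 × (1 − 0.25) × 0.68 = 0.16728
Marginal likelihood of the evidence = 0.33239.
P(reference sample D | evidence) = 0.06255 / 0.33239 ≈ 0.188.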